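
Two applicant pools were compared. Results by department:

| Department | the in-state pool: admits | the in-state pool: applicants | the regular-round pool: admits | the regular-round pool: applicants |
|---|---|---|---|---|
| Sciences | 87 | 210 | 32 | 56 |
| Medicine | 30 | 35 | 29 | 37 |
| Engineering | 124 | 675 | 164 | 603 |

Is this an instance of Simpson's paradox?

No

Sciences: the in-state pool 87/210 = 41.4%, the regular-round pool 32/56 = 57.1% → the regular-round pool
Medicine: the in-state pool 30/35 = 85.7%, the regular-round pool 29/37 = 78.4% → the in-state pool
Engineering: the in-state pool 124/675 = 18.4%, the regular-round pool 164/603 = 27.2% → the regular-round pool
Overall: the in-state pool 241/920 = 26.2%, the regular-round pool 225/696 = 32.3% → the regular-round pool
Neither sweeps: the in-state pool wins 1 of 3 groups, the regular-round pool wins 2. The regular-round pool wins overall but not every group — no Simpson reversal.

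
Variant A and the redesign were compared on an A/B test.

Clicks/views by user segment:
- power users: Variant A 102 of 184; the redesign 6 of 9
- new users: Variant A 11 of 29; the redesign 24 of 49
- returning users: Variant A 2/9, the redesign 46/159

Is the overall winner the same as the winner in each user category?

Power users: Variant A 102/184 = 55.4%, the redesign 6/9 = 66.7% → the redesign
New users: Variant A 11/29 = 37.9%, the redesign 24/49 = 49.0% → the redesign
Returning users: Variant A 2/9 = 22.2%, the redesign 46/159 = 28.9% → the redesign
Overall: Variant A 115/222 = 51.8%, the redesign 76/217 = 35.0% → Variant A
The redesign wins each user group but Variant A wins overall — the comparison reverses. The redesign's views skew toward returning users, which has a lower base rate.

No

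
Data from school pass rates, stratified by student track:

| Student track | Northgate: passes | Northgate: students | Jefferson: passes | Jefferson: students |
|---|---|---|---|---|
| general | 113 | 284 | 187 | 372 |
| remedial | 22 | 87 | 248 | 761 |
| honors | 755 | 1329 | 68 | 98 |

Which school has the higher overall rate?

Northgate

General: Northgate 113/284 = 39.8%, Jefferson 187/372 = 50.3% → Jefferson
Remedial: Northgate 22/87 = 25.3%, Jefferson 248/761 = 32.6% → Jefferson
Honors: Northgate 755/1329 = 56.8%, Jefferson 68/98 = 69.4% → Jefferson
Overall: Northgate 890/1700 = 52.4%, Jefferson 503/1231 = 40.9% → Northgate
(Jefferson wins every student group but Northgate wins overall — Jefferson's students skew toward the low-rate remedial group.)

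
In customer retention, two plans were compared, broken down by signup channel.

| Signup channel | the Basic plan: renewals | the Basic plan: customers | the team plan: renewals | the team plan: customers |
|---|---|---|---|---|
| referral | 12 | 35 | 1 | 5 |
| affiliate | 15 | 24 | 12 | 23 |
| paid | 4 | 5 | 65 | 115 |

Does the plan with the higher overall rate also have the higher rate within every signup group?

No

Referral: the Basic plan 12/35 = 34.3%, the team plan 1/5 = 20.0% → the Basic plan
Affiliate: the Basic plan 15/24 = 62.5%, the team plan 12/23 = 52.2% → the Basic plan
Paid: the Basic plan 4/5 = 80.0%, the team plan 65/115 = 56.5% → the Basic plan
Overall: the Basic plan 31/64 = 48.4%, the team plan 78/143 = 54.5% → the team plan
The Basic plan wins each signup group but the team plan wins overall — the comparison reverses. The Basic plan's customers skew toward referral, which has a lower base rate.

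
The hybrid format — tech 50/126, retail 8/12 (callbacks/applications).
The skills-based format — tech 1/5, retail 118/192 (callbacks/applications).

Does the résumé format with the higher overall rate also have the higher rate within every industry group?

No

Tech: the hybrid format 50/126 = 39.7%, the skills-based format 1/5 = 20.0% → the hybrid format
Retail: the hybrid format 8/12 = 66.7%, the skills-based format 118/192 = 61.5% → the hybrid format
Overall: the hybrid format 58/138 = 42.0%, the skills-based format 119/197 = 60.4% → the skills-based format
The hybrid format wins each industry group but the skills-based format wins overall — the comparison reverses. The hybrid format's applications skew toward tech, which has a lower base rate.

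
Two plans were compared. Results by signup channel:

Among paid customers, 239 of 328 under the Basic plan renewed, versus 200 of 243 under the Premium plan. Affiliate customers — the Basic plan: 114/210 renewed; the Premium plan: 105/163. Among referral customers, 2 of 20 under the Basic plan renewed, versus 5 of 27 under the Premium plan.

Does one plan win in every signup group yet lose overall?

No

Paid: the Basic plan 239/328 = 72.9%, the Premium plan 200/243 = 82.3% → the Premium plan
Affiliate: the Basic plan 114/210 = 54.3%, the Premium plan 105/163 = 64.4% → the Premium plan
Referral: the Basic plan 2/20 = 10.0%, the Premium plan 5/27 = 18.5% → the Premium plan
Overall: the Basic plan 355/558 = 63.6%, the Premium plan 310/433 = 71.6% → the Premium plan
The Premium plan wins overall and in every signup group — no reversal.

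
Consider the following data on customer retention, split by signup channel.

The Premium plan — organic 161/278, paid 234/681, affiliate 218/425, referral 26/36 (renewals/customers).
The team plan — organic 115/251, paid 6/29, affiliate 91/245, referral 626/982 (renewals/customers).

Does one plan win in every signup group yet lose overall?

Yes

Organic: the Premium plan 161/278 = 57.9%, the team plan 115/251 = 45.8% → the Premium plan
Paid: the Premium plan 234/681 = 34.4%, the team plan 6/29 = 20.7% → the Premium plan
Affiliate: the Premium plan 218/425 = 51.3%, the team plan 91/245 = 37.1% → the Premium plan
Referral: the Premium plan 26/36 = 72.2%, the team plan 626/982 = 63.7% → the Premium plan
Overall: the Premium plan 639/1420 = 45.0%, the team plan 838/1507 = 55.6% → the team plan
The Premium plan wins each signup group but the team plan wins overall — the comparison reverses. The Premium plan's customers skew toward paid, which has a lower base rate.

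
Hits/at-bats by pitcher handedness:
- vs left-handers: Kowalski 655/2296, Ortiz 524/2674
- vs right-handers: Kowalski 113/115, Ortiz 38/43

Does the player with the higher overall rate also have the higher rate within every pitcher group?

Yes

Vs left-handers: Kowalski 655/2296 = 28.5%, Ortiz 524/2674 = 19.6% → Kowalski
Vs right-handers: Kowalski 113/115 = 98.3%, Ortiz 38/43 = 88.4% → Kowalski
Overall: Kowalski 768/2411 = 31.9%, Ortiz 562/2717 = 20.7% → Kowalski
Kowalski wins overall and in every pitcher group — no reversal.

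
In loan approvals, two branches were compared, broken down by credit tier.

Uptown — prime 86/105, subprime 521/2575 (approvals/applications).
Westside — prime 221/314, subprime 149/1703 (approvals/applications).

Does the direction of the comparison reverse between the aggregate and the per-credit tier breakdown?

Prime: Uptown 86/105 = 81.9%, Westside 221/314 = 70.4% → Uptown
Subprime: Uptown 521/2575 = 20.2%, Westside 149/1703 = 8.7% → Uptown
Overall: Uptown 607/2680 = 22.6%, Westside 370/2017 = 18.3% → Uptown
Uptown wins overall and in every credit group — no reversal.

No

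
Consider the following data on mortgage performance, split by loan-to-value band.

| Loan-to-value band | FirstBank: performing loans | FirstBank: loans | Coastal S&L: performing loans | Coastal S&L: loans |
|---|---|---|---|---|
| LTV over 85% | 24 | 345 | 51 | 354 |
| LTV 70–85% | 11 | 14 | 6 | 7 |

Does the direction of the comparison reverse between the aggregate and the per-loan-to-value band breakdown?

No

LTV over 85%: FirstBank 24/345 = 7.0%, Coastal S&L 51/354 = 14.4% → Coastal S&L
LTV 70–85%: FirstBank 11/14 = 78.6%, Coastal S&L 6/7 = 85.7% → Coastal S&L
Overall: FirstBank 35/359 = 9.7%, Coastal S&L 57/361 = 15.8% → Coastal S&L
Coastal S&L wins overall and in every loan-to-value group — no reversal.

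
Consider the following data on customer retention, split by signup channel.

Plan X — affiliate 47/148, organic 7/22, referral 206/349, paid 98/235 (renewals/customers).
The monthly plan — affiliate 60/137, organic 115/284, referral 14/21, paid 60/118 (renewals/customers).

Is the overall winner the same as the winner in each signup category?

Affiliate: Plan X 47/148 = 31.8%, the monthly plan 60/137 = 43.8% → the monthly plan
Organic: Plan X 7/22 = 31.8%, the monthly plan 115/284 = 40.5% → the monthly plan
Referral: Plan X 206/349 = 59.0%, the monthly plan 14/21 = 66.7% → the monthly plan
Paid: Plan X 98/235 = 41.7%, the monthly plan 60/118 = 50.8% → the monthly plan
Overall: Plan X 358/754 = 47.5%, the monthly plan 249/560 = 44.5% → Plan X
The monthly plan wins each signup group but Plan X wins overall — the comparison reverses. The monthly plan's customers skew toward organic, which has a lower base rate.

No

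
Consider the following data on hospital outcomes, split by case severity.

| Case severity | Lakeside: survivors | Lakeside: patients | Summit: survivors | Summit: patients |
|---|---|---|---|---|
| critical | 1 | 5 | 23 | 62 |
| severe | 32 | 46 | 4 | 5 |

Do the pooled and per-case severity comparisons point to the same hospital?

Critical: Lakeside 1/5 = 20.0%, Summit 23/62 = 37.1% → Summit
Severe: Lakeside 32/46 = 69.6%, Summit 4/5 = 80.0% → Summit
Overall: Lakeside 33/51 = 64.7%, Summit 27/67 = 40.3% → Lakeside
Summit wins each case group but Lakeside wins overall — the comparison reverses. Summit's patients skew toward critical, which has a lower base rate.

No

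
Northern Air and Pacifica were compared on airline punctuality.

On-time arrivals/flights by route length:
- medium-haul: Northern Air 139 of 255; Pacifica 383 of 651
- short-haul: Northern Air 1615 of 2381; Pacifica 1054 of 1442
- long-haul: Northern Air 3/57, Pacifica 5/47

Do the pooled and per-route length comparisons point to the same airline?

Yes

Medium-haul: Northern Air 139/255 = 54.5%, Pacifica 383/651 = 58.8% → Pacifica
Short-haul: Northern Air 1615/2381 = 67.8%, Pacifica 1054/1442 = 73.1% → Pacifica
Long-haul: Northern Air 3/57 = 5.3%, Pacifica 5/47 = 10.6% → Pacifica
Overall: Northern Air 1757/2693 = 65.2%, Pacifica 1442/2140 = 67.4% → Pacifica
Pacifica wins overall and in every route group — no reversal.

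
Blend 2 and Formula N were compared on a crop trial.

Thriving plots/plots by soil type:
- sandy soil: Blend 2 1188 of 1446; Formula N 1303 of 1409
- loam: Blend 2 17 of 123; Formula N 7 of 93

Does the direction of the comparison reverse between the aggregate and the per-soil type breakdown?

Sandy soil: Blend 2 1188/1446 = 82.2%, Formula N 1303/1409 = 92.5% → Formula N
Loam: Blend 2 17/123 = 13.8%, Formula N 7/93 = 7.5% → Blend 2
Overall: Blend 2 1205/1569 = 76.8%, Formula N 1310/1502 = 87.2% → Formula N
Neither sweeps: Blend 2 wins 1 of 2 groups, Formula N wins 1. Formula N wins overall but not every group — no Simpson reversal.

No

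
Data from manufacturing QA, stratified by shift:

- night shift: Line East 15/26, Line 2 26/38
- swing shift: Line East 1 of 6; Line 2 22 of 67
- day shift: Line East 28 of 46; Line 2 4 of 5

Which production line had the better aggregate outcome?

Night shift: Line East 15/26 = 57.7%, Line 2 26/38 = 68.4% → Line 2
Swing shift: Line East 1/6 = 16.7%, Line 2 22/67 = 32.8% → Line 2
Day shift: Line East 28/46 = 60.9%, Line 2 4/5 = 80.0% → Line 2
Overall: Line East 44/78 = 56.4%, Line 2 52/110 = 47.3% → Line East
(Line 2 wins every shift group but Line East wins overall — Line 2's units skew toward the low-rate swing shift group.)

Line East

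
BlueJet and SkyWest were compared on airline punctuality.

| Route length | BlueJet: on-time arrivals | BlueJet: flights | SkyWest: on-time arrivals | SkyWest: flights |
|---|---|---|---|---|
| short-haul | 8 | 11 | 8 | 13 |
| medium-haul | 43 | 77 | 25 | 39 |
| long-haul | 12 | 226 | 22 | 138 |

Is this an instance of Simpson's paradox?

Short-haul: BlueJet 8/11 = 72.7%, SkyWest 8/13 = 61.5% → BlueJet
Medium-haul: BlueJet 43/77 = 55.8%, SkyWest 25/39 = 64.1% → SkyWest
Long-haul: BlueJet 12/226 = 5.3%, SkyWest 22/138 = 15.9% → SkyWest
Overall: BlueJet 63/314 = 20.1%, SkyWest 55/190 = 28.9% → SkyWest
Neither sweeps: BlueJet wins 1 of 3 groups, SkyWest wins 2. SkyWest wins overall but not every group — no Simpson reversal.

No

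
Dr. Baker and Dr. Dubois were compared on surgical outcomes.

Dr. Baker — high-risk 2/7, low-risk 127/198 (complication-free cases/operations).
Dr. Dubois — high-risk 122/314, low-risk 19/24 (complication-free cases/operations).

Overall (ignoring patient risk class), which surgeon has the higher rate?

High-risk: Dr. Baker 2/7 = 28.6%, Dr. Dubois 122/314 = 38.9% → Dr. Dubois
Low-risk: Dr. Baker 127/198 = 64.1%, Dr. Dubois 19/24 = 79.2% → Dr. Dubois
Overall: Dr. Baker 129/205 = 62.9%, Dr. Dubois 141/338 = 41.7% → Dr. Baker
(Dr. Dubois wins every patient risk group but Dr. Baker wins overall — Dr. Dubois's operations skew toward the low-rate high-risk group.)

Dr. Baker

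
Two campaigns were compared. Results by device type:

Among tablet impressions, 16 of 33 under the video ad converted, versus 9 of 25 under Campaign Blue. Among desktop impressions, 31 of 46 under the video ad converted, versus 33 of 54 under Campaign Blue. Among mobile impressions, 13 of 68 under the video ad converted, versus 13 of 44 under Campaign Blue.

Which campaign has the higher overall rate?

Tablet: the video ad 16/33 = 48.5%, Campaign Blue 9/25 = 36.0% → the video ad
Desktop: the video ad 31/46 = 67.4%, Campaign Blue 33/54 = 61.1% → the video ad
Mobile: the video ad 13/68 = 19.1%, Campaign Blue 13/44 = 29.5% → Campaign Blue
Overall: the video ad 60/147 = 40.8%, Campaign Blue 55/123 = 44.7% → Campaign Blue
(Neither sweeps every device group, but Campaign Blue has the higher pooled rate.)

Campaign Blue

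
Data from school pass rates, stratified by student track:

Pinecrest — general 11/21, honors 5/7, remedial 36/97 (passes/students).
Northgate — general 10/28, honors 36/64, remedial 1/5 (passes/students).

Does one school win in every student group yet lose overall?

General: Pinecrest 11/21 = 52.4%, Northgate 10/28 = 35.7% → Pinecrest
Honors: Pinecrest 5/7 = 71.4%, Northgate 36/64 = 56.2% → Pinecrest
Remedial: Pinecrest 36/97 = 37.1%, Northgate 1/5 = 20.0% → Pinecrest
Overall: Pinecrest 52/125 = 41.6%, Northgate 47/97 = 48.5% → Northgate
Pinecrest wins each student group but Northgate wins overall — the comparison reverses. Pinecrest's students skew toward remedial, which has a lower base rate.

Yes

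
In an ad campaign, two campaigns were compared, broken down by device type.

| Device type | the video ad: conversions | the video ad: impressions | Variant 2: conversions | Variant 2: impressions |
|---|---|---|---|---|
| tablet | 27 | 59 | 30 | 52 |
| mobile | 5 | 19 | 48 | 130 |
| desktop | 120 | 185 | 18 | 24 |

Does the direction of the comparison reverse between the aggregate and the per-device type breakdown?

Yes

Tablet: the video ad 27/59 = 45.8%, Variant 2 30/52 = 57.7% → Variant 2
Mobile: the video ad 5/19 = 26.3%, Variant 2 48/130 = 36.9% → Variant 2
Desktop: the video ad 120/185 = 64.9%, Variant 2 18/24 = 75.0% → Variant 2
Overall: the video ad 152/263 = 57.8%, Variant 2 96/206 = 46.6% → the video ad
Variant 2 wins each device group but the video ad wins overall — the comparison reverses. Variant 2's impressions skew toward mobile, which has a lower base rate.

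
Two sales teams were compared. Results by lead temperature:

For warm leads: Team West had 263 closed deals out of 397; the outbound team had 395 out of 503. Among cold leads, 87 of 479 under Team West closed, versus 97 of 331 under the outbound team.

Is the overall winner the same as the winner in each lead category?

Yes

Warm: Team West 263/397 = 66.2%, the outbound team 395/503 = 78.5% → the outbound team
Cold: Team West 87/479 = 18.2%, the outbound team 97/331 = 29.3% → the outbound team
Overall: Team West 350/876 = 40.0%, the outbound team 492/834 = 59.0% → the outbound team
The outbound team wins overall and in every lead group — no reversal.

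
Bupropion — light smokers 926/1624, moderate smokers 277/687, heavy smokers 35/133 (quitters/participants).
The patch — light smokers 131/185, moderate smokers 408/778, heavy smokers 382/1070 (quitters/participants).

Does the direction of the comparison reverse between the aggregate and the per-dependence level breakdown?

Yes

Light smokers: bupropion 926/1624 = 57.0%, the patch 131/185 = 70.8% → the patch
Moderate smokers: bupropion 277/687 = 40.3%, the patch 408/778 = 52.4% → the patch
Heavy smokers: bupropion 35/133 = 26.3%, the patch 382/1070 = 35.7% → the patch
Overall: bupropion 1238/2444 = 50.7%, the patch 921/2033 = 45.3% → bupropion
The patch wins each dependence group but bupropion wins overall — the comparison reverses. The patch's participants skew toward heavy smokers, which has a lower base rate.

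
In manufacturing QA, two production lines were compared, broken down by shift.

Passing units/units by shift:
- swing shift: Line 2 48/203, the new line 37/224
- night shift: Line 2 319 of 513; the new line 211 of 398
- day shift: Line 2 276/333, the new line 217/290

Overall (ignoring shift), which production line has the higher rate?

Swing shift: Line 2 48/203 = 23.6%, the new line 37/224 = 16.5% → Line 2
Night shift: Line 2 319/513 = 62.2%, the new line 211/398 = 53.0% → Line 2
Day shift: Line 2 276/333 = 82.9%, the new line 217/290 = 74.8% → Line 2
Overall: Line 2 643/1049 = 61.3%, the new line 465/912 = 51.0% → Line 2

Line 2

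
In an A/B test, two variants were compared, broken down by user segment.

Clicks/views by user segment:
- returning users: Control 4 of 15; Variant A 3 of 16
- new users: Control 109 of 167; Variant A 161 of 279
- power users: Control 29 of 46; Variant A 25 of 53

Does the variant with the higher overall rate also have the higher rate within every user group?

Returning users: Control 4/15 = 26.7%, Variant A 3/16 = 18.8% → Control
New users: Control 109/167 = 65.3%, Variant A 161/279 = 57.7% → Control
Power users: Control 29/46 = 63.0%, Variant A 25/53 = 47.2% → Control
Overall: Control 142/228 = 62.3%, Variant A 189/348 = 54.3% → Control
Control wins overall and in every user group — no reversal.

Yes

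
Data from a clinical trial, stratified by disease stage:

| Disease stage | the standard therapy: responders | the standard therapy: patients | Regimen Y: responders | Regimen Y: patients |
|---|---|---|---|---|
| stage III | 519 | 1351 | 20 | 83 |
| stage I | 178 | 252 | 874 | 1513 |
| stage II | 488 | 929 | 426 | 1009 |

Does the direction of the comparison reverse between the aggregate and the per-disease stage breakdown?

Yes

Stage III: the standard therapy 519/1351 = 38.4%, Regimen Y 20/83 = 24.1% → the standard therapy
Stage I: the standard therapy 178/252 = 70.6%, Regimen Y 874/1513 = 57.8% → the standard therapy
Stage II: the standard therapy 488/929 = 52.5%, Regimen Y 426/1009 = 42.2% → the standard therapy
Overall: the standard therapy 1185/2532 = 46.8%, Regimen Y 1320/2605 = 50.7% → Regimen Y
The standard therapy wins each disease group but Regimen Y wins overall — the comparison reverses. The standard therapy's patients skew toward stage III, which has a lower base rate.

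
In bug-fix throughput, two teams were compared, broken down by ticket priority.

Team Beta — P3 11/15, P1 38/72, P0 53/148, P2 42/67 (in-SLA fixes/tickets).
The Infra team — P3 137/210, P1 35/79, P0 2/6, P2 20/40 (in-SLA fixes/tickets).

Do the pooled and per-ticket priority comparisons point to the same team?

P3: Team Beta 11/15 = 73.3%, the Infra team 137/210 = 65.2% → Team Beta
P1: Team Beta 38/72 = 52.8%, the Infra team 35/79 = 44.3% → Team Beta
P0: Team Beta 53/148 = 35.8%, the Infra team 2/6 = 33.3% → Team Beta
P2: Team Beta 42/67 = 62.7%, the Infra team 20/40 = 50.0% → Team Beta
Overall: Team Beta 144/302 = 47.7%, the Infra team 194/335 = 57.9% → the Infra team
Team Beta wins each ticket group but the Infra team wins overall — the comparison reverses. Team Beta's tickets skew toward P0, which has a lower base rate.

No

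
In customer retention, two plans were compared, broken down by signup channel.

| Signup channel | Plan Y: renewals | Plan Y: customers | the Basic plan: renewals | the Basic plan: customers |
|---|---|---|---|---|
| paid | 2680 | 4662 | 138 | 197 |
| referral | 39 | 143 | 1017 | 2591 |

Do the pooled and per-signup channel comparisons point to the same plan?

Paid: Plan Y 2680/4662 = 57.5%, the Basic plan 138/197 = 70.1% → the Basic plan
Referral: Plan Y 39/143 = 27.3%, the Basic plan 1017/2591 = 39.3% → the Basic plan
Overall: Plan Y 2719/4805 = 56.6%, the Basic plan 1155/2788 = 41.4% → Plan Y
The Basic plan wins each signup group but Plan Y wins overall — the comparison reverses. The Basic plan's customers skew toward referral, which has a lower base rate.

No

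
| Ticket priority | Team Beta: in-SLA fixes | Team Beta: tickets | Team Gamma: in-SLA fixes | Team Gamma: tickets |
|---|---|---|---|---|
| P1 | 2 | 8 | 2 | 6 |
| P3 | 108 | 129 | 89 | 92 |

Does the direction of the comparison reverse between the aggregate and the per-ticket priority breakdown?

No

P1: Team Beta 2/8 = 25.0%, Team Gamma 2/6 = 33.3% → Team Gamma
P3: Team Beta 108/129 = 83.7%, Team Gamma 89/92 = 96.7% → Team Gamma
Overall: Team Beta 110/137 = 80.3%, Team Gamma 91/98 = 92.9% → Team Gamma
Team Gamma wins overall and in every ticket group — no reversal.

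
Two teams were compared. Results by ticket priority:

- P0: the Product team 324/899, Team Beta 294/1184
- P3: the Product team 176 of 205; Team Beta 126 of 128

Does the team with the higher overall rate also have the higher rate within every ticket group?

No

P0: the Product team 324/899 = 36.0%, Team Beta 294/1184 = 24.8% → the Product team
P3: the Product team 176/205 = 85.9%, Team Beta 126/128 = 98.4% → Team Beta
Overall: the Product team 500/1104 = 45.3%, Team Beta 420/1312 = 32.0% → the Product team
Neither sweeps: the Product team wins 1 of 2 groups, Team Beta wins 1. The Product team wins overall but not every group — no Simpson reversal.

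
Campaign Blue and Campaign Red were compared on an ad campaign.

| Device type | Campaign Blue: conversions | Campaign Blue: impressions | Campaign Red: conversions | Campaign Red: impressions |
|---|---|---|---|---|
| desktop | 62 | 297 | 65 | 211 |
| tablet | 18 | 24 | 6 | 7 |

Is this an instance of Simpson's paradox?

No

Desktop: Campaign Blue 62/297 = 20.9%, Campaign Red 65/211 = 30.8% → Campaign Red
Tablet: Campaign Blue 18/24 = 75.0%, Campaign Red 6/7 = 85.7% → Campaign Red
Overall: Campaign Blue 80/321 = 24.9%, Campaign Red 71/218 = 32.6% → Campaign Red
Campaign Red wins overall and in every device group — no reversal.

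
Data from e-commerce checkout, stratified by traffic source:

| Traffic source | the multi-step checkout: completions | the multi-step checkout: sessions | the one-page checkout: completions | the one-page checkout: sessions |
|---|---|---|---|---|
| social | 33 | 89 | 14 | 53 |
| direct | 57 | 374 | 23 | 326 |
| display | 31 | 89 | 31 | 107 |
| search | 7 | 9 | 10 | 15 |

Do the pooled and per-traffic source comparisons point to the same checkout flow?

Social: the multi-step checkout 33/89 = 37.1%, the one-page checkout 14/53 = 26.4% → the multi-step checkout
Direct: the multi-step checkout 57/374 = 15.2%, the one-page checkout 23/326 = 7.1% → the multi-step checkout
Display: the multi-step checkout 31/89 = 34.8%, the one-page checkout 31/107 = 29.0% → the multi-step checkout
Search: the multi-step checkout 7/9 = 77.8%, the one-page checkout 10/15 = 66.7% → the multi-step checkout
Overall: the multi-step checkout 128/561 = 22.8%, the one-page checkout 78/501 = 15.6% → the multi-step checkout
The multi-step checkout wins overall and in every traffic group — no reversal.

Yes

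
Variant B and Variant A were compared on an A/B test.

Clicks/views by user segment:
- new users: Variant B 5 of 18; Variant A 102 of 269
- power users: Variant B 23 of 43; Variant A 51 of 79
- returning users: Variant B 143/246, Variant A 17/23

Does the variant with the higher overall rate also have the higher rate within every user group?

New users: Variant B 5/18 = 27.8%, Variant A 102/269 = 37.9% → Variant A
Power users: Variant B 23/43 = 53.5%, Variant A 51/79 = 64.6% → Variant A
Returning users: Variant B 143/246 = 58.1%, Variant A 17/23 = 73.9% → Variant A
Overall: Variant B 171/307 = 55.7%, Variant A 170/371 = 45.8% → Variant B
Variant A wins each user group but Variant B wins overall — the comparison reverses. Variant A's views skew toward new users, which has a lower base rate.

No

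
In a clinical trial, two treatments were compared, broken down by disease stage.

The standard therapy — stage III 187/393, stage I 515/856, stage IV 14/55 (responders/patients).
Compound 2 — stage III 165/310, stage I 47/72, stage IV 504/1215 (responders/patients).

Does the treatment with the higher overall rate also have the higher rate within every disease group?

Stage III: the standard therapy 187/393 = 47.6%, Compound 2 165/310 = 53.2% → Compound 2
Stage I: the standard therapy 515/856 = 60.2%, Compound 2 47/72 = 65.3% → Compound 2
Stage IV: the standard therapy 14/55 = 25.5%, Compound 2 504/1215 = 41.5% → Compound 2
Overall: the standard therapy 716/1304 = 54.9%, Compound 2 716/1597 = 44.8% → the standard therapy
Compound 2 wins each disease group but the standard therapy wins overall — the comparison reverses. Compound 2's patients skew toward stage IV, which has a lower base rate.

No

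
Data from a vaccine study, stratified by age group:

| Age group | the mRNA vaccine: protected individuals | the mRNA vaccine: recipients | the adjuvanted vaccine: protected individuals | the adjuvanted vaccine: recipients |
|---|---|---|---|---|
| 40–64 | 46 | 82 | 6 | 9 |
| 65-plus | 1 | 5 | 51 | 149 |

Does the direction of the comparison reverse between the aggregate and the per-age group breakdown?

40–64: the mRNA vaccine 46/82 = 56.1%, the adjuvanted vaccine 6/9 = 66.7% → the adjuvanted vaccine
65-plus: the mRNA vaccine 1/5 = 20.0%, the adjuvanted vaccine 51/149 = 34.2% → the adjuvanted vaccine
Overall: the mRNA vaccine 47/87 = 54.0%, the adjuvanted vaccine 57/158 = 36.1% → the mRNA vaccine
The adjuvanted vaccine wins each age group but the mRNA vaccine wins overall — the comparison reverses. The adjuvanted vaccine's recipients skew toward 65-plus, which has a lower base rate.

Yes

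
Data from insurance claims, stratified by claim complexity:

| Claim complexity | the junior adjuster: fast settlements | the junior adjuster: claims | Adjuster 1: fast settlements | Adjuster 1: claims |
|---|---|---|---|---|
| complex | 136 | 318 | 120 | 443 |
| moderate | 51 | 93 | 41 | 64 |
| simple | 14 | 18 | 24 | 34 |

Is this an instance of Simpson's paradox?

No

Complex: the junior adjuster 136/318 = 42.8%, Adjuster 1 120/443 = 27.1% → the junior adjuster
Moderate: the junior adjuster 51/93 = 54.8%, Adjuster 1 41/64 = 64.1% → Adjuster 1
Simple: the junior adjuster 14/18 = 77.8%, Adjuster 1 24/34 = 70.6% → the junior adjuster
Overall: the junior adjuster 201/429 = 46.9%, Adjuster 1 185/541 = 34.2% → the junior adjuster
Neither sweeps: the junior adjuster wins 2 of 3 groups, Adjuster 1 wins 1. The junior adjuster wins overall but not every group — no Simpson reversal.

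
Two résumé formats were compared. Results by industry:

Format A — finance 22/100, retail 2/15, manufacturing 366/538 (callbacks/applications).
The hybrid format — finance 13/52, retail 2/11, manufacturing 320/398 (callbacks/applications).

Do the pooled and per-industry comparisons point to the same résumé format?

Finance: Format A 22/100 = 22.0%, the hybrid format 13/52 = 25.0% → the hybrid format
Retail: Format A 2/15 = 13.3%, the hybrid format 2/11 = 18.2% → the hybrid format
Manufacturing: Format A 366/538 = 68.0%, the hybrid format 320/398 = 80.4% → the hybrid format
Overall: Format A 390/653 = 59.7%, the hybrid format 335/461 = 72.7% → the hybrid format
The hybrid format wins overall and in every industry group — no reversal.

Yes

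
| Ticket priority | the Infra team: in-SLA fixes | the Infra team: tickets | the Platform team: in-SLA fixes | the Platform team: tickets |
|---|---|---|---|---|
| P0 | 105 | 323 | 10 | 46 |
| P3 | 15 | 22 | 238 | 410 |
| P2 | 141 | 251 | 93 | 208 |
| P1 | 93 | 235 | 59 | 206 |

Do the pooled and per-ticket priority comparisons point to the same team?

No

P0: the Infra team 105/323 = 32.5%, the Platform team 10/46 = 21.7% → the Infra team
P3: the Infra team 15/22 = 68.2%, the Platform team 238/410 = 58.0% → the Infra team
P2: the Infra team 141/251 = 56.2%, the Platform team 93/208 = 44.7% → the Infra team
P1: the Infra team 93/235 = 39.6%, the Platform team 59/206 = 28.6% → the Infra team
Overall: the Infra team 354/831 = 42.6%, the Platform team 400/870 = 46.0% → the Platform team
The Infra team wins each ticket group but the Platform team wins overall — the comparison reverses. The Infra team's tickets skew toward P0, which has a lower base rate.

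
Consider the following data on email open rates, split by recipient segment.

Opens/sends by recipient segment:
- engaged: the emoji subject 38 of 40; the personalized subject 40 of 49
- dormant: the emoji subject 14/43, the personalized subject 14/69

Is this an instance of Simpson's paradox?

Engaged: the emoji subject 38/40 = 95.0%, the personalized subject 40/49 = 81.6% → the emoji subject
Dormant: the emoji subject 14/43 = 32.6%, the personalized subject 14/69 = 20.3% → the emoji subject
Overall: the emoji subject 52/83 = 62.7%, the personalized subject 54/118 = 45.8% → the emoji subject
The emoji subject wins overall and in every recipient group — no reversal.

No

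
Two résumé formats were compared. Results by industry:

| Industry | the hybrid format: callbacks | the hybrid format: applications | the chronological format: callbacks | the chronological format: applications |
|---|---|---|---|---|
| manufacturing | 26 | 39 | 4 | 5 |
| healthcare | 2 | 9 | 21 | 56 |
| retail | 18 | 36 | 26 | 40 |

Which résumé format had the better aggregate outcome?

Manufacturing: the hybrid format 26/39 = 66.7%, the chronological format 4/5 = 80.0% → the chronological format
Healthcare: the hybrid format 2/9 = 22.2%, the chronological format 21/56 = 37.5% → the chronological format
Retail: the hybrid format 18/36 = 50.0%, the chronological format 26/40 = 65.0% → the chronological format
Overall: the hybrid format 46/84 = 54.8%, the chronological format 51/101 = 50.5% → the hybrid format
(The chronological format wins every industry group but the hybrid format wins overall — the chronological format's applications skew toward the low-rate healthcare group.)

the hybrid format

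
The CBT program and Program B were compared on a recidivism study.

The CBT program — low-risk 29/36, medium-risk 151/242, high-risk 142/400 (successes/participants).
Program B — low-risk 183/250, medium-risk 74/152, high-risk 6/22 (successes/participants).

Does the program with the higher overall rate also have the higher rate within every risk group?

Low-risk: the CBT program 29/36 = 80.6%, Program B 183/250 = 73.2% → the CBT program
Medium-risk: the CBT program 151/242 = 62.4%, Program B 74/152 = 48.7% → the CBT program
High-risk: the CBT program 142/400 = 35.5%, Program B 6/22 = 27.3% → the CBT program
Overall: the CBT program 322/678 = 47.5%, Program B 263/424 = 62.0% → Program B
The CBT program wins each risk group but Program B wins overall — the comparison reverses. The CBT program's participants skew toward high-risk, which has a lower base rate.

No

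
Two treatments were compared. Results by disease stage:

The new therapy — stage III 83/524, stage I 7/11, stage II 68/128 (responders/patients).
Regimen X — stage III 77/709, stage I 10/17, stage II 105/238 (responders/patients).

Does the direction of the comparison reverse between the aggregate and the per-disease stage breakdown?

Stage III: the new therapy 83/524 = 15.8%, Regimen X 77/709 = 10.9% → the new therapy
Stage I: the new therapy 7/11 = 63.6%, Regimen X 10/17 = 58.8% → the new therapy
Stage II: the new therapy 68/128 = 53.1%, Regimen X 105/238 = 44.1% → the new therapy
Overall: the new therapy 158/663 = 23.8%, Regimen X 192/964 = 19.9% → the new therapy
The new therapy wins overall and in every disease group — no reversal.

No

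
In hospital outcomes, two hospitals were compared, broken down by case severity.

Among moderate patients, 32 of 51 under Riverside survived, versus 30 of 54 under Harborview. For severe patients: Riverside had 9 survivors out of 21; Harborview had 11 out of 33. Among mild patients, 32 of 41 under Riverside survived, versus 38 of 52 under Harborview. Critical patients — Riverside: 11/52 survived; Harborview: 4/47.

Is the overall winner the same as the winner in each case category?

Moderate: Riverside 32/51 = 62.7%, Harborview 30/54 = 55.6% → Riverside
Severe: Riverside 9/21 = 42.9%, Harborview 11/33 = 33.3% → Riverside
Mild: Riverside 32/41 = 78.0%, Harborview 38/52 = 73.1% → Riverside
Critical: Riverside 11/52 = 21.2%, Harborview 4/47 = 8.5% → Riverside
Overall: Riverside 84/165 = 50.9%, Harborview 83/186 = 44.6% → Riverside
Riverside wins overall and in every case group — no reversal.

Yes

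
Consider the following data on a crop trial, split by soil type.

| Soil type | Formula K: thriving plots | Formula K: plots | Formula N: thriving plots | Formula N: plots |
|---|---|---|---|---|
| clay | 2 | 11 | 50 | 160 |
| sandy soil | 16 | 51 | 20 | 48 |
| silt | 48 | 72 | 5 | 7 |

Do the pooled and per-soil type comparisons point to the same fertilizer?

No

Clay: Formula K 2/11 = 18.2%, Formula N 50/160 = 31.2% → Formula N
Sandy soil: Formula K 16/51 = 31.4%, Formula N 20/48 = 41.7% → Formula N
Silt: Formula K 48/72 = 66.7%, Formula N 5/7 = 71.4% → Formula N
Overall: Formula K 66/134 = 49.3%, Formula N 75/215 = 34.9% → Formula K
Formula N wins each soil group but Formula K wins overall — the comparison reverses. Formula N's plots skew toward clay, which has a lower base rate.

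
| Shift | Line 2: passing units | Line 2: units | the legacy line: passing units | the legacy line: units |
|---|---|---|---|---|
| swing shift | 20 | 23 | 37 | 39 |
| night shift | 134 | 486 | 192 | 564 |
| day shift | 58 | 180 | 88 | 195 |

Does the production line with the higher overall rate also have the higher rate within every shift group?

Yes

Swing shift: Line 2 20/23 = 87.0%, the legacy line 37/39 = 94.9% → the legacy line
Night shift: Line 2 134/486 = 27.6%, the legacy line 192/564 = 34.0% → the legacy line
Day shift: Line 2 58/180 = 32.2%, the legacy line 88/195 = 45.1% → the legacy line
Overall: Line 2 212/689 = 30.8%, the legacy line 317/798 = 39.7% → the legacy line
The legacy line wins overall and in every shift group — no reversal.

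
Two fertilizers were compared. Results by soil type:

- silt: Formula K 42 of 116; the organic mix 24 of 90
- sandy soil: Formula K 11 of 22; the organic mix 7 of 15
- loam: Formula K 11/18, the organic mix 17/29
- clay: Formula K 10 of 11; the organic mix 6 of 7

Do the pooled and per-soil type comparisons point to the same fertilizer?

Silt: Formula K 42/116 = 36.2%, the organic mix 24/90 = 26.7% → Formula K
Sandy soil: Formula K 11/22 = 50.0%, the organic mix 7/15 = 46.7% → Formula K
Loam: Formula K 11/18 = 61.1%, the organic mix 17/29 = 58.6% → Formula K
Clay: Formula K 10/11 = 90.9%, the organic mix 6/7 = 85.7% → Formula K
Overall: Formula K 74/167 = 44.3%, the organic mix 54/141 = 38.3% → Formula K
Formula K wins overall and in every soil group — no reversal.

Yes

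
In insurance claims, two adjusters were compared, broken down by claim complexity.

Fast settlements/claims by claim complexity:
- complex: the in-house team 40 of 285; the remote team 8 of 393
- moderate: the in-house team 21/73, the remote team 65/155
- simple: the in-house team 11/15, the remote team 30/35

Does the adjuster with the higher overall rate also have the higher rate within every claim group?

No

Complex: the in-house team 40/285 = 14.0%, the remote team 8/393 = 2.0% → the in-house team
Moderate: the in-house team 21/73 = 28.8%, the remote team 65/155 = 41.9% → the remote team
Simple: the in-house team 11/15 = 73.3%, the remote team 30/35 = 85.7% → the remote team
Overall: the in-house team 72/373 = 19.3%, the remote team 103/583 = 17.7% → the in-house team
Neither sweeps: the in-house team wins 1 of 3 groups, the remote team wins 2. The in-house team wins overall but not every group — no Simpson reversal.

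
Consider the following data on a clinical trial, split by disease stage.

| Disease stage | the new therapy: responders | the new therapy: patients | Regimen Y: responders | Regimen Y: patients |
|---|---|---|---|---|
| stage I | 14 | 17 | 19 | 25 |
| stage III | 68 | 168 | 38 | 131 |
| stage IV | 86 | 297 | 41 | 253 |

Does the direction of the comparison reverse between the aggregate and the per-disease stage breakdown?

Stage I: the new therapy 14/17 = 82.4%, Regimen Y 19/25 = 76.0% → the new therapy
Stage III: the new therapy 68/168 = 40.5%, Regimen Y 38/131 = 29.0% → the new therapy
Stage IV: the new therapy 86/297 = 29.0%, Regimen Y 41/253 = 16.2% → the new therapy
Overall: the new therapy 168/482 = 34.9%, Regimen Y 98/409 = 24.0% → the new therapy
The new therapy wins overall and in every disease group — no reversal.

No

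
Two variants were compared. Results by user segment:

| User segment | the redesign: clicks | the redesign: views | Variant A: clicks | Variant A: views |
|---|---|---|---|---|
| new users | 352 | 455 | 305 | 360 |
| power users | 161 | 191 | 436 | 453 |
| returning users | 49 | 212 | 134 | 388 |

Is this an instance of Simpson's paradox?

New users: the redesign 352/455 = 77.4%, Variant A 305/360 = 84.7% → Variant A
Power users: the redesign 161/191 = 84.3%, Variant A 436/453 = 96.2% → Variant A
Returning users: the redesign 49/212 = 23.1%, Variant A 134/388 = 34.5% → Variant A
Overall: the redesign 562/858 = 65.5%, Variant A 875/1201 = 72.9% → Variant A
Variant A wins overall and in every user group — no reversal.

No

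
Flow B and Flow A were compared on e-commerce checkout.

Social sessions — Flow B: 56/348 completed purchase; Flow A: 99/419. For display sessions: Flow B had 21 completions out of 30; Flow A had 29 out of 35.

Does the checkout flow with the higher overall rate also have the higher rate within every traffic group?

Social: Flow B 56/348 = 16.1%, Flow A 99/419 = 23.6% → Flow A
Display: Flow B 21/30 = 70.0%, Flow A 29/35 = 82.9% → Flow A
Overall: Flow B 77/378 = 20.4%, Flow A 128/454 = 28.2% → Flow A
Flow A wins overall and in every traffic group — no reversal.

Yes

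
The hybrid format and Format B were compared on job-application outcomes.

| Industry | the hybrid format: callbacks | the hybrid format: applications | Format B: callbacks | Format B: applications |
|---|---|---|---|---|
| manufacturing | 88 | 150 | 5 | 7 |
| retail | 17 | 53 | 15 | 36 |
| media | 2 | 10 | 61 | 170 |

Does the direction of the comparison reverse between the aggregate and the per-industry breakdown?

Yes

Manufacturing: the hybrid format 88/150 = 58.7%, Format B 5/7 = 71.4% → Format B
Retail: the hybrid format 17/53 = 32.1%, Format B 15/36 = 41.7% → Format B
Media: the hybrid format 2/10 = 20.0%, Format B 61/170 = 35.9% → Format B
Overall: the hybrid format 107/213 = 50.2%, Format B 81/213 = 38.0% → the hybrid format
Format B wins each industry group but the hybrid format wins overall — the comparison reverses. Format B's applications skew toward media, which has a lower base rate.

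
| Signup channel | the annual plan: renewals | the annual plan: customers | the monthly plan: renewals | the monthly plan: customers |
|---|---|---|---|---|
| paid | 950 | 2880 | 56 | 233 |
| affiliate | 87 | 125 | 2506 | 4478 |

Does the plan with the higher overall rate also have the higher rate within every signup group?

No

Paid: the annual plan 950/2880 = 33.0%, the monthly plan 56/233 = 24.0% → the annual plan
Affiliate: the annual plan 87/125 = 69.6%, the monthly plan 2506/4478 = 56.0% → the annual plan
Overall: the annual plan 1037/3005 = 34.5%, the monthly plan 2562/4711 = 54.4% → the monthly plan
The annual plan wins each signup group but the monthly plan wins overall — the comparison reverses. The annual plan's customers skew toward paid, which has a lower base rate.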